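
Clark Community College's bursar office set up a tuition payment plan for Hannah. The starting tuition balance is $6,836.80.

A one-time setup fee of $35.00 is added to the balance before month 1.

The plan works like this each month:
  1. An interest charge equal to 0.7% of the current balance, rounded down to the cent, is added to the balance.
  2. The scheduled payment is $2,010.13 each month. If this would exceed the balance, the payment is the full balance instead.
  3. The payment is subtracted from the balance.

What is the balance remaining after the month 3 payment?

$944.40

# | Opening | Interest | Payment | End bal
1 | $6,871.80 | $48.10 | $2,010.13 | $4,909.77
2 | $4,909.77 | $34.36 | $2,010.13 | $2,934.00
3 | $2,934.00 | $20.53 | $2,010.13 | $944.40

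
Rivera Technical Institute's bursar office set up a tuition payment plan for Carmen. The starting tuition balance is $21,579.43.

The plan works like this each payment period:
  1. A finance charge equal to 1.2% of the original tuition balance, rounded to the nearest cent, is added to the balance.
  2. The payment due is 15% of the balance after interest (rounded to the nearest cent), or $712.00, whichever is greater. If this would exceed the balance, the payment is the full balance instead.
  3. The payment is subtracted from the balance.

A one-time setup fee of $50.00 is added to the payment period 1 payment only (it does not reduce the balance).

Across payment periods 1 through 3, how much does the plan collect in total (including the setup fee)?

$8,587.59

# | Opening | Interest | Payment | Fee | End bal
1 | $21,579.43 | $258.95 | $3,275.76 | $50.00 | $18,562.62
2 | $18,562.62 | $258.95 | $2,823.24 | — | $15,998.33
3 | $15,998.33 | $258.95 | $2,438.59 | — | $13,818.69
Total paid: $8,587.59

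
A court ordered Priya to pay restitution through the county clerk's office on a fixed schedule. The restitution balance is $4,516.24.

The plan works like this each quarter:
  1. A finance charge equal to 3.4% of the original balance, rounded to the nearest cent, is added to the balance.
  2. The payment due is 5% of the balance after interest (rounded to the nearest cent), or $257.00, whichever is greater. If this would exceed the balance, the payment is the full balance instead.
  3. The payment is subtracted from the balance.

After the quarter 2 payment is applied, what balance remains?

$4,309.34

Quarter 1: opening $4,516.24; interest $153.55 → $4,669.79; payment $257.00; balance $4,412.79
Quarter 2: opening $4,412.79; interest $153.55 → $4,566.34; payment $257.00; balance $4,309.34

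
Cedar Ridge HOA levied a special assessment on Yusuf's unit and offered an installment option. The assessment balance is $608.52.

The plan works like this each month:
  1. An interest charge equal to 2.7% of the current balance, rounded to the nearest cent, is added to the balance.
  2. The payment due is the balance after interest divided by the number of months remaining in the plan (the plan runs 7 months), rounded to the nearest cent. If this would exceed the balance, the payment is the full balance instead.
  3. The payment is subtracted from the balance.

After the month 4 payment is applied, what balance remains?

$290.12

# | Opening | Interest | Payment | End bal
1 | $608.52 | $16.43 | $89.28 | $535.67
2 | $535.67 | $14.46 | $91.69 | $458.44
3 | $458.44 | $12.38 | $94.16 | $376.66
4 | $376.66 | $10.17 | $96.71 | $290.12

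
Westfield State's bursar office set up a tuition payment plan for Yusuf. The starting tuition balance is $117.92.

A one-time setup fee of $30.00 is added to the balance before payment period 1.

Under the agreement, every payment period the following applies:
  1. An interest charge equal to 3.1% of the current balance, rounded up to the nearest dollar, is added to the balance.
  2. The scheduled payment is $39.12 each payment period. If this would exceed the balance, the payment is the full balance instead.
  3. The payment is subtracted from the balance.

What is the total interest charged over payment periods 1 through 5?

Payment period 1: $147.92 +$5.00 interest = $152.92; pay $39.12 → $113.80
Payment period 2: $113.80 +$4.00 interest = $117.80; pay $39.12 → $78.68
Payment period 3: $78.68 +$3.00 interest = $81.68; pay $39.12 → $42.56
Payment period 4: $42.56 +$2.00 interest = $44.56; pay $39.12 → $5.44
Payment period 5: $5.44 +$1.00 interest = $6.44; pay $6.44 → $0.00
Total interest: $5.00 + $4.00 + $3.00 + $2.00 + $1.00 = $15.00

$15.00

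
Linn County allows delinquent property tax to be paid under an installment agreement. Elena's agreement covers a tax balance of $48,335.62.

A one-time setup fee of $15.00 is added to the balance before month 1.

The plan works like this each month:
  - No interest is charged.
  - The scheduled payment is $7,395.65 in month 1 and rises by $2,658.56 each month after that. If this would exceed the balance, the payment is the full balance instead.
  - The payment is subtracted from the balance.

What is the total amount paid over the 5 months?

$48,350.62

Month 1: $48,350.62 − $7,395.65 → $40,954.97
Month 2: $40,954.97 − $10,054.21 → $30,900.76
Month 3: $30,900.76 − $12,712.77 → $18,187.99
Month 4: $18,187.99 − $15,371.33 → $2,816.66
Month 5: $2,816.66 − $2,816.66 → $0.00
Total paid: $48,350.62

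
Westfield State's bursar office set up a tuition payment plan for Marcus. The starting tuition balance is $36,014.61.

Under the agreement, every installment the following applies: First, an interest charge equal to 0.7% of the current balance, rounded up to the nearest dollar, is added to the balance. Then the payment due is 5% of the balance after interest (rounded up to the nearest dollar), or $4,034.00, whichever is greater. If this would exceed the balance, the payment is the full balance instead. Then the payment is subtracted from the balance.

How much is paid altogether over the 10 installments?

# | Opening | Interest | Payment | End bal
1 | $36,014.61 | $253.00 | $4,034.00 | $32,233.61
2 | $32,233.61 | $226.00 | $4,034.00 | $28,425.61
3 | $28,425.61 | $199.00 | $4,034.00 | $24,590.61
4 | $24,590.61 | $173.00 | $4,034.00 | $20,729.61
5 | $20,729.61 | $146.00 | $4,034.00 | $16,841.61
6 | $16,841.61 | $118.00 | $4,034.00 | $12,925.61
7 | $12,925.61 | $91.00 | $4,034.00 | $8,982.61
8 | $8,982.61 | $63.00 | $4,034.00 | $5,011.61
9 | $5,011.61 | $36.00 | $4,034.00 | $1,013.61
10 | $1,013.61 | $8.00 | $1,021.61 | $0.00
Total paid: $37,327.61

$37,327.61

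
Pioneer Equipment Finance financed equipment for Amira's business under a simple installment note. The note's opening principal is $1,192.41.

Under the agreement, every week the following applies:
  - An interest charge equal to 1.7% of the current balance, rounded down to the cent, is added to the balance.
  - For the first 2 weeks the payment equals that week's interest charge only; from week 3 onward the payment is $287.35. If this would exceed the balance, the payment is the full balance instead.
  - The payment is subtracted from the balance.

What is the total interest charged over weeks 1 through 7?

# | Opening | Interest | Payment | End bal
1 | $1,192.41 | $20.27 | $20.27 | $1,192.41
2 | $1,192.41 | $20.27 | $20.27 | $1,192.41
3 | $1,192.41 | $20.27 | $287.35 | $925.33
4 | $925.33 | $15.73 | $287.35 | $653.71
5 | $653.71 | $11.11 | $287.35 | $377.47
6 | $377.47 | $6.41 | $287.35 | $96.53
7 | $96.53 | $1.64 | $98.17 | $0.00
Total interest: $20.27 + $20.27 + $20.27 + $15.73 + $11.11 + $6.41 + $1.64 = $95.70

$95.70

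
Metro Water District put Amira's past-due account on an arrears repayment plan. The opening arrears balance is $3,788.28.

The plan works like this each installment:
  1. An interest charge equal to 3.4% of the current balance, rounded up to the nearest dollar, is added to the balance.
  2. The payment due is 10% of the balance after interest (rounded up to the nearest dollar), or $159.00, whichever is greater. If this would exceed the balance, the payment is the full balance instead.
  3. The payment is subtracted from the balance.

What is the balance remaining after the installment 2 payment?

$3,280.28

Installment 1: $3,788.28 +$129.00 interest = $3,917.28; pay $392.00 → $3,525.28
Installment 2: $3,525.28 +$120.00 interest = $3,645.28; pay $365.00 → $3,280.28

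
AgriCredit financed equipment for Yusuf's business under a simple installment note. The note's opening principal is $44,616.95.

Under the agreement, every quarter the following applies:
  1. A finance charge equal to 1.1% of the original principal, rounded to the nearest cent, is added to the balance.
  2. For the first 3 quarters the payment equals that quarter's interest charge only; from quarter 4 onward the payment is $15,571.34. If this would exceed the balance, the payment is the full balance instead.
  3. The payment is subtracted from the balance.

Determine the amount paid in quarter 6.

Quarter 1: $44,616.95 +$490.79 interest = $45,107.74; pay $490.79 → $44,616.95
Quarter 2: $44,616.95 +$490.79 interest = $45,107.74; pay $490.79 → $44,616.95
Quarter 3: $44,616.95 +$490.79 interest = $45,107.74; pay $490.79 → $44,616.95
Quarter 4: $44,616.95 +$490.79 interest = $45,107.74; pay $15,571.34 → $29,536.40
Quarter 5: $29,536.40 +$490.79 interest = $30,027.19; pay $15,571.34 → $14,455.85
Quarter 6: $14,455.85 +$490.79 interest = $14,946.64; pay $14,946.64 → $0.00

$14,946.64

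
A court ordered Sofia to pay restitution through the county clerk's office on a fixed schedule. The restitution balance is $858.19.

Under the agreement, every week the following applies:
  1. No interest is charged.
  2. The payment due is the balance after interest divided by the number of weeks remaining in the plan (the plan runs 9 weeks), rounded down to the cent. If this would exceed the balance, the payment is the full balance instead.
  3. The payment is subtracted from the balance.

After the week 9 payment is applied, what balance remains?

$0.00

Week 1: opening $858.19; payment $95.35; balance $762.84
Week 2: opening $762.84; payment $95.35; balance $667.49
Week 3: opening $667.49; payment $95.35; balance $572.14
Week 4: opening $572.14; payment $95.35; balance $476.79
Week 5: opening $476.79; payment $95.35; balance $381.44
Week 6: opening $381.44; payment $95.36; balance $286.08
Week 7: opening $286.08; payment $95.36; balance $190.72
Week 8: opening $190.72; payment $95.36; balance $95.36
Week 9: opening $95.36; payment $95.36; balance $0.00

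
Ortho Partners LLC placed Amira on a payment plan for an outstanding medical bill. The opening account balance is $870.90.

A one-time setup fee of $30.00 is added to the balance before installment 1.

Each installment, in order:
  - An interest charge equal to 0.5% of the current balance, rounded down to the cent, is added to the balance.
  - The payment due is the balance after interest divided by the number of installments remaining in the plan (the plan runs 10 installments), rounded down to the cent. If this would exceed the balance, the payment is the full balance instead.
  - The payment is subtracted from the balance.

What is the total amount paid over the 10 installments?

Installment 1: opening $900.90; interest $4.50 → $905.40; payment $90.54; balance $814.86
Installment 2: opening $814.86; interest $4.07 → $818.93; payment $90.99; balance $727.94
Installment 3: opening $727.94; interest $3.63 → $731.57; payment $91.44; balance $640.13
Installment 4: opening $640.13; interest $3.20 → $643.33; payment $91.90; balance $551.43
Installment 5: opening $551.43; interest $2.75 → $554.18; payment $92.36; balance $461.82
Installment 6: opening $461.82; interest $2.30 → $464.12; payment $92.82; balance $371.30
Installment 7: opening $371.30; interest $1.85 → $373.15; payment $93.28; balance $279.87
Installment 8: opening $279.87; interest $1.39 → $281.26; payment $93.75; balance $187.51
Installment 9: opening $187.51; interest $0.93 → $188.44; payment $94.22; balance $94.22
Installment 10: opening $94.22; interest $0.47 → $94.69; payment $94.69; balance $0.00
Total paid: $925.99

$925.99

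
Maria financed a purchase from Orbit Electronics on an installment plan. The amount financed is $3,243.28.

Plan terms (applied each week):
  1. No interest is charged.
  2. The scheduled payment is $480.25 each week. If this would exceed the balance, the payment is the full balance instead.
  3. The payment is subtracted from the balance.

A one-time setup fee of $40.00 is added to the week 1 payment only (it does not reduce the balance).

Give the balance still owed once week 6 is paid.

# | Opening | Payment | Fee | End bal
1 | $3,243.28 | $480.25 | $40.00 | $2,763.03
2 | $2,763.03 | $480.25 | — | $2,282.78
3 | $2,282.78 | $480.25 | — | $1,802.53
4 | $1,802.53 | $480.25 | — | $1,322.28
5 | $1,322.28 | $480.25 | — | $842.03
6 | $842.03 | $480.25 | — | $361.78

$361.78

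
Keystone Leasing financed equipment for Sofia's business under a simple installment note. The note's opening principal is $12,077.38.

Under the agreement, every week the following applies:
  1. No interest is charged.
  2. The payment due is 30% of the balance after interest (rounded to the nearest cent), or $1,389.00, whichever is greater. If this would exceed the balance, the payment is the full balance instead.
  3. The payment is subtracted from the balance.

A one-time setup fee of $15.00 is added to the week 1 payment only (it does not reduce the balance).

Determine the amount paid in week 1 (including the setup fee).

# | Opening | Payment | Fee | End bal
1 | $12,077.38 | $3,623.21 | $15.00 | $8,454.17

$3,638.21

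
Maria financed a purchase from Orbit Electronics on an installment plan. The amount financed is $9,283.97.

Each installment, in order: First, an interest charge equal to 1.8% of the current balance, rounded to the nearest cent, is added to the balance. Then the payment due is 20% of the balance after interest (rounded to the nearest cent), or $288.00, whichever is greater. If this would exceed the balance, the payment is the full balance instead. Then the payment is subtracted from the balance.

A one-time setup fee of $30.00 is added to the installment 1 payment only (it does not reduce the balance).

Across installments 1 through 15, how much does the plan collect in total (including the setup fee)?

$10,157.21

Installment 1: $9,283.97 +$167.11 interest = $9,451.08; pay $1,890.22 (+ $30.00 fee) → $7,560.86
Installment 2: $7,560.86 +$136.10 interest = $7,696.96; pay $1,539.39 → $6,157.57
Installment 3: $6,157.57 +$110.84 interest = $6,268.41; pay $1,253.68 → $5,014.73
Installment 4: $5,014.73 +$90.27 interest = $5,105.00; pay $1,021.00 → $4,084.00
Installment 5: $4,084.00 +$73.51 interest = $4,157.51; pay $831.50 → $3,326.01
Installment 6: $3,326.01 +$59.87 interest = $3,385.88; pay $677.18 → $2,708.70
Installment 7: $2,708.70 +$48.76 interest = $2,757.46; pay $551.49 → $2,205.97
Installment 8: $2,205.97 +$39.71 interest = $2,245.68; pay $449.14 → $1,796.54
Installment 9: $1,796.54 +$32.34 interest = $1,828.88; pay $365.78 → $1,463.10
Installment 10: $1,463.10 +$26.34 interest = $1,489.44; pay $297.89 → $1,191.55
Installment 11: $1,191.55 +$21.45 interest = $1,213.00; pay $288.00 → $925.00
Installment 12: $925.00 +$16.65 interest = $941.65; pay $288.00 → $653.65
Installment 13: $653.65 +$11.77 interest = $665.42; pay $288.00 → $377.42
Installment 14: $377.42 +$6.79 interest = $384.21; pay $288.00 → $96.21
Installment 15: $96.21 +$1.73 interest = $97.94; pay $97.94 → $0.00
Total paid: $10,157.21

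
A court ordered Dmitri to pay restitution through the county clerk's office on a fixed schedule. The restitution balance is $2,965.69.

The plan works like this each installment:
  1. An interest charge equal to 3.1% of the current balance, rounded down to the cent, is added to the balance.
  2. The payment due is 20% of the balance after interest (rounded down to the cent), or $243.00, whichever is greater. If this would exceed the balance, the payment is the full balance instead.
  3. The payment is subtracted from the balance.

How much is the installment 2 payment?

# | Opening | Interest | Payment | End bal
1 | $2,965.69 | $91.93 | $611.52 | $2,446.10
2 | $2,446.10 | $75.82 | $504.38 | $2,017.54

$504.38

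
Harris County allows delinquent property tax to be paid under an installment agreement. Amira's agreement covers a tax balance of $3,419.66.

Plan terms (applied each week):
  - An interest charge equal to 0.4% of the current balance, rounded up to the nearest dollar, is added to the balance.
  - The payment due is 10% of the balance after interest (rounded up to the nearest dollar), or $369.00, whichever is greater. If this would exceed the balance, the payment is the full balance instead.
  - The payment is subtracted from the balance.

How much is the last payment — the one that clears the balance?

$175.66

Week 1: $3,419.66 +$14.00 interest = $3,433.66; pay $369.00 → $3,064.66
Week 2: $3,064.66 +$13.00 interest = $3,077.66; pay $369.00 → $2,708.66
Week 3: $2,708.66 +$11.00 interest = $2,719.66; pay $369.00 → $2,350.66
Week 4: $2,350.66 +$10.00 interest = $2,360.66; pay $369.00 → $1,991.66
Week 5: $1,991.66 +$8.00 interest = $1,999.66; pay $369.00 → $1,630.66
Week 6: $1,630.66 +$7.00 interest = $1,637.66; pay $369.00 → $1,268.66
Week 7: $1,268.66 +$6.00 interest = $1,274.66; pay $369.00 → $905.66
Week 8: $905.66 +$4.00 interest = $909.66; pay $369.00 → $540.66
Week 9: $540.66 +$3.00 interest = $543.66; pay $369.00 → $174.66
Week 10: $174.66 +$1.00 interest = $175.66; pay $175.66 → $0.00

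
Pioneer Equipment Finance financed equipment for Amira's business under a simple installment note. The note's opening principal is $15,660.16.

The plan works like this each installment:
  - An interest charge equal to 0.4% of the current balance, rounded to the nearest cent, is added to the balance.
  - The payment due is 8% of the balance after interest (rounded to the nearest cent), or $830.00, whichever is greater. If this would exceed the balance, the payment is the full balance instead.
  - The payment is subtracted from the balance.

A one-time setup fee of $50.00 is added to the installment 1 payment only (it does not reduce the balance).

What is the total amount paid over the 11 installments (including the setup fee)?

$10,445.38

# | Opening | Interest | Payment | Fee | End bal
1 | $15,660.16 | $62.64 | $1,257.82 | $50.00 | $14,464.98
2 | $14,464.98 | $57.86 | $1,161.83 | — | $13,361.01
3 | $13,361.01 | $53.44 | $1,073.16 | — | $12,341.29
4 | $12,341.29 | $49.37 | $991.25 | — | $11,399.41
5 | $11,399.41 | $45.60 | $915.60 | — | $10,529.41
6 | $10,529.41 | $42.12 | $845.72 | — | $9,725.81
7 | $9,725.81 | $38.90 | $830.00 | — | $8,934.71
8 | $8,934.71 | $35.74 | $830.00 | — | $8,140.45
9 | $8,140.45 | $32.56 | $830.00 | — | $7,343.01
10 | $7,343.01 | $29.37 | $830.00 | — | $6,542.38
11 | $6,542.38 | $26.17 | $830.00 | — | $5,738.55
Total paid: $10,445.38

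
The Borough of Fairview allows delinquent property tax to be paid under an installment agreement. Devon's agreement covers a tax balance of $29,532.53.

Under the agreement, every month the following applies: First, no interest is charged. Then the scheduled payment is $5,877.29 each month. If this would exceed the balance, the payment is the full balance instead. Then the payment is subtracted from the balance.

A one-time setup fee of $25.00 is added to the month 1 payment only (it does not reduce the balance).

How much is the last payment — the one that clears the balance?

Month 1: $29,532.53 − $5,877.29 (+ $25.00 fee) → $23,655.24
Month 2: $23,655.24 − $5,877.29 → $17,777.95
Month 3: $17,777.95 − $5,877.29 → $11,900.66
Month 4: $11,900.66 − $5,877.29 → $6,023.37
Month 5: $6,023.37 − $5,877.29 → $146.08
Month 6: $146.08 − $146.08 → $0.00

$146.08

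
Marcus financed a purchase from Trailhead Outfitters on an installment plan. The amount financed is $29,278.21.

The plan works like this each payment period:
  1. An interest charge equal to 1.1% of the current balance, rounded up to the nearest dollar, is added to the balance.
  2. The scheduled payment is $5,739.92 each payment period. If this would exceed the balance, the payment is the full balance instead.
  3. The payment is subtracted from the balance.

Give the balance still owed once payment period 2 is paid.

Payment period 1: $29,278.21 +$323.00 interest = $29,601.21; pay $5,739.92 → $23,861.29
Payment period 2: $23,861.29 +$263.00 interest = $24,124.29; pay $5,739.92 → $18,384.37

$18,384.37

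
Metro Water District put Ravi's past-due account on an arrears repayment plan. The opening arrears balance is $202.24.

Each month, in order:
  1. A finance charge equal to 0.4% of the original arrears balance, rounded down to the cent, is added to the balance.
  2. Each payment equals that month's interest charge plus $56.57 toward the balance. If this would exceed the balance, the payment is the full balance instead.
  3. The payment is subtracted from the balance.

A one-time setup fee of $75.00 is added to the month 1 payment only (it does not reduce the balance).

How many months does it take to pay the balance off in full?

4

Month 1: $202.24 +$0.80 interest = $203.04; pay $57.37 (+ $75.00 fee) → $145.67
Month 2: $145.67 +$0.80 interest = $146.47; pay $57.37 → $89.10
Month 3: $89.10 +$0.80 interest = $89.90; pay $57.37 → $32.53
Month 4: $32.53 +$0.80 interest = $33.33; pay $33.33 → $0.00
Balance reaches $0.00 in month 4.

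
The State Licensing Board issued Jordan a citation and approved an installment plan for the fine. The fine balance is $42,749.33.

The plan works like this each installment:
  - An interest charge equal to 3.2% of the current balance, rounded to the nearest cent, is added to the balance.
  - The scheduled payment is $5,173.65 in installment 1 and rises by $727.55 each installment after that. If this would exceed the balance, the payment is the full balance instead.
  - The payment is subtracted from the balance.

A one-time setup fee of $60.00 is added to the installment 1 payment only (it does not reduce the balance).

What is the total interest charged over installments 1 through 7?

Installment 1: opening $42,749.33; interest $1,367.98 → $44,117.31; payment $5,173.65 (+ $60.00 fee); balance $38,943.66
Installment 2: opening $38,943.66; interest $1,246.20 → $40,189.86; payment $5,901.20; balance $34,288.66
Installment 3: opening $34,288.66; interest $1,097.24 → $35,385.90; payment $6,628.75; balance $28,757.15
Installment 4: opening $28,757.15; interest $920.23 → $29,677.38; payment $7,356.30; balance $22,321.08
Installment 5: opening $22,321.08; interest $714.27 → $23,035.35; payment $8,083.85; balance $14,951.50
Installment 6: opening $14,951.50; interest $478.45 → $15,429.95; payment $8,811.40; balance $6,618.55
Installment 7: opening $6,618.55; interest $211.79 → $6,830.34; payment $6,830.34; balance $0.00
Total interest: $1,367.98 + $1,246.20 + $1,097.24 + $920.23 + $714.27 + $478.45 + $211.79 = $6,036.16

$6,036.16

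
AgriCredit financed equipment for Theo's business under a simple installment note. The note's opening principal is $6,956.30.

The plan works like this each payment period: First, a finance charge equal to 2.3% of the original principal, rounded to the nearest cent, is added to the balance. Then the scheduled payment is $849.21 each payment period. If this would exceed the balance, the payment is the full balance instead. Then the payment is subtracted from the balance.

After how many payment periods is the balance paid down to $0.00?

Payment period 1: $6,956.30 +$159.99 interest = $7,116.29; pay $849.21 → $6,267.08
Payment period 2: $6,267.08 +$159.99 interest = $6,427.07; pay $849.21 → $5,577.86
Payment period 3: $5,577.86 +$159.99 interest = $5,737.85; pay $849.21 → $4,888.64
Payment period 4: $4,888.64 +$159.99 interest = $5,048.63; pay $849.21 → $4,199.42
Payment period 5: $4,199.42 +$159.99 interest = $4,359.41; pay $849.21 → $3,510.20
Payment period 6: $3,510.20 +$159.99 interest = $3,670.19; pay $849.21 → $2,820.98
Payment period 7: $2,820.98 +$159.99 interest = $2,980.97; pay $849.21 → $2,131.76
Payment period 8: $2,131.76 +$159.99 interest = $2,291.75; pay $849.21 → $1,442.54
Payment period 9: $1,442.54 +$159.99 interest = $1,602.53; pay $849.21 → $753.32
Payment period 10: $753.32 +$159.99 interest = $913.31; pay $849.21 → $64.10
Payment period 11: $64.10 +$159.99 interest = $224.09; pay $224.09 → $0.00
Balance reaches $0.00 in payment period 11.

11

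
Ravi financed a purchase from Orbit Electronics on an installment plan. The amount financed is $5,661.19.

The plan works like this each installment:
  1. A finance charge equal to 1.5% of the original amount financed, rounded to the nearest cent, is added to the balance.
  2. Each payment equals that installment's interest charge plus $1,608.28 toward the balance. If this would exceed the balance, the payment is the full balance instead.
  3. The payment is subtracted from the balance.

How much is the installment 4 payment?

Installment 1: opening $5,661.19; interest $84.92 → $5,746.11; payment $1,693.20; balance $4,052.91
Installment 2: opening $4,052.91; interest $84.92 → $4,137.83; payment $1,693.20; balance $2,444.63
Installment 3: opening $2,444.63; interest $84.92 → $2,529.55; payment $1,693.20; balance $836.35
Installment 4: opening $836.35; interest $84.92 → $921.27; payment $921.27; balance $0.00

$921.27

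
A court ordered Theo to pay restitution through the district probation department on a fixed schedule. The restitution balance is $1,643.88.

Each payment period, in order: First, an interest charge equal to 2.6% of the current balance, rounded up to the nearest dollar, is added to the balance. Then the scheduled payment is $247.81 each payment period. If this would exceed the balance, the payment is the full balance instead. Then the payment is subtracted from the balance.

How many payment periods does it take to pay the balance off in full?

# | Opening | Interest | Payment | End bal
1 | $1,643.88 | $43.00 | $247.81 | $1,439.07
2 | $1,439.07 | $38.00 | $247.81 | $1,229.26
3 | $1,229.26 | $32.00 | $247.81 | $1,013.45
4 | $1,013.45 | $27.00 | $247.81 | $792.64
5 | $792.64 | $21.00 | $247.81 | $565.83
6 | $565.83 | $15.00 | $247.81 | $333.02
7 | $333.02 | $9.00 | $247.81 | $94.21
8 | $94.21 | $3.00 | $97.21 | $0.00
Balance reaches $0.00 in payment period 8.

8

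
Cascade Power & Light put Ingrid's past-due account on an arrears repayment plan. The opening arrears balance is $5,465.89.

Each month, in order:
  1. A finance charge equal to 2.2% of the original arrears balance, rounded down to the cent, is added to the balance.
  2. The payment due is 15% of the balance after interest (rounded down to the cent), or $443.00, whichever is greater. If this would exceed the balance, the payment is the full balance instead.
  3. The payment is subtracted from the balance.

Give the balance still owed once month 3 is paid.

$3,619.68

# | Opening | Interest | Payment | End bal
1 | $5,465.89 | $120.24 | $837.91 | $4,748.22
2 | $4,748.22 | $120.24 | $730.26 | $4,138.20
3 | $4,138.20 | $120.24 | $638.76 | $3,619.68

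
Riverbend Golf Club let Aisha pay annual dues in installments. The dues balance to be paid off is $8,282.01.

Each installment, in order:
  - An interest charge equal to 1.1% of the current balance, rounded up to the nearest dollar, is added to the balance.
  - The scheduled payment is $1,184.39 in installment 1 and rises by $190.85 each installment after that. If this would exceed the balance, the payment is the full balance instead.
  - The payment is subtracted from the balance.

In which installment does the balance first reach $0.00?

6

Installment 1: $8,282.01 +$92.00 interest = $8,374.01; pay $1,184.39 → $7,189.62
Installment 2: $7,189.62 +$80.00 interest = $7,269.62; pay $1,375.24 → $5,894.38
Installment 3: $5,894.38 +$65.00 interest = $5,959.38; pay $1,566.09 → $4,393.29
Installment 4: $4,393.29 +$49.00 interest = $4,442.29; pay $1,756.94 → $2,685.35
Installment 5: $2,685.35 +$30.00 interest = $2,715.35; pay $1,947.79 → $767.56
Installment 6: $767.56 +$9.00 interest = $776.56; pay $776.56 → $0.00
Balance reaches $0.00 in installment 6.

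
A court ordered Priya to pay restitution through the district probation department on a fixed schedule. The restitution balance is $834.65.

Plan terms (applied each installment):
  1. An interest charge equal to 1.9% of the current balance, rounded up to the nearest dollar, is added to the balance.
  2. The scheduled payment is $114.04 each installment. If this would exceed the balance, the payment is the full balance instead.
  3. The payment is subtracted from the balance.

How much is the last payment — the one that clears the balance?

$1.33

Installment 1: $834.65 +$16.00 interest = $850.65; pay $114.04 → $736.61
Installment 2: $736.61 +$14.00 interest = $750.61; pay $114.04 → $636.57
Installment 3: $636.57 +$13.00 interest = $649.57; pay $114.04 → $535.53
Installment 4: $535.53 +$11.00 interest = $546.53; pay $114.04 → $432.49
Installment 5: $432.49 +$9.00 interest = $441.49; pay $114.04 → $327.45
Installment 6: $327.45 +$7.00 interest = $334.45; pay $114.04 → $220.41
Installment 7: $220.41 +$5.00 interest = $225.41; pay $114.04 → $111.37
Installment 8: $111.37 +$3.00 interest = $114.37; pay $114.04 → $0.33
Installment 9: $0.33 +$1.00 interest = $1.33; pay $1.33 → $0.00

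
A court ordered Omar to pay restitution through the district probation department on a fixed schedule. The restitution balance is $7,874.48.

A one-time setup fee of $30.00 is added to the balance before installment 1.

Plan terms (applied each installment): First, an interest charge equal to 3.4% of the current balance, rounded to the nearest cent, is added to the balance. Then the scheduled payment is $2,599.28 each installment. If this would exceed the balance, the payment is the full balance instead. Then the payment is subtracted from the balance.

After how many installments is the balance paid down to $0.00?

4

Installment 1: $7,904.48 +$268.75 interest = $8,173.23; pay $2,599.28 → $5,573.95
Installment 2: $5,573.95 +$189.51 interest = $5,763.46; pay $2,599.28 → $3,164.18
Installment 3: $3,164.18 +$107.58 interest = $3,271.76; pay $2,599.28 → $672.48
Installment 4: $672.48 +$22.86 interest = $695.34; pay $695.34 → $0.00
Balance reaches $0.00 in installment 4.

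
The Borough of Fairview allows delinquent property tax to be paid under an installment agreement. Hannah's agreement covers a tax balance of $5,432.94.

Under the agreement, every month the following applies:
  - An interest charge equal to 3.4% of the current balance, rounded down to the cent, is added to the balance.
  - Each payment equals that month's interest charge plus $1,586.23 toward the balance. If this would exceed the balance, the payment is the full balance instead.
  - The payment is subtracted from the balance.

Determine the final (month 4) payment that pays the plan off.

Month 1: opening $5,432.94; interest $184.71 → $5,617.65; payment $1,770.94; balance $3,846.71
Month 2: opening $3,846.71; interest $130.78 → $3,977.49; payment $1,717.01; balance $2,260.48
Month 3: opening $2,260.48; interest $76.85 → $2,337.33; payment $1,663.08; balance $674.25
Month 4: opening $674.25; interest $22.92 → $697.17; payment $697.17; balance $0.00

$697.17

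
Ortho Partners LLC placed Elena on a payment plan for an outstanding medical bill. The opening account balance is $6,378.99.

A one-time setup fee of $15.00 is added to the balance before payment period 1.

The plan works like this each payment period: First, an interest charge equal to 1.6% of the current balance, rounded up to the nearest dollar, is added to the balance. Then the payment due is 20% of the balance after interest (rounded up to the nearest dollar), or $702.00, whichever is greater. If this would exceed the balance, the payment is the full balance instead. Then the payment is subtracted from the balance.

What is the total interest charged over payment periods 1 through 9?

$429.00

# | Opening | Interest | Payment | End bal
1 | $6,393.99 | $103.00 | $1,300.00 | $5,196.99
2 | $5,196.99 | $84.00 | $1,057.00 | $4,223.99
3 | $4,223.99 | $68.00 | $859.00 | $3,432.99
4 | $3,432.99 | $55.00 | $702.00 | $2,785.99
5 | $2,785.99 | $45.00 | $702.00 | $2,128.99
6 | $2,128.99 | $35.00 | $702.00 | $1,461.99
7 | $1,461.99 | $24.00 | $702.00 | $783.99
8 | $783.99 | $13.00 | $702.00 | $94.99
9 | $94.99 | $2.00 | $96.99 | $0.00
Total interest: $103.00 + $84.00 + $68.00 + $55.00 + $45.00 + $35.00 + $24.00 + $13.00 + $2.00 = $429.00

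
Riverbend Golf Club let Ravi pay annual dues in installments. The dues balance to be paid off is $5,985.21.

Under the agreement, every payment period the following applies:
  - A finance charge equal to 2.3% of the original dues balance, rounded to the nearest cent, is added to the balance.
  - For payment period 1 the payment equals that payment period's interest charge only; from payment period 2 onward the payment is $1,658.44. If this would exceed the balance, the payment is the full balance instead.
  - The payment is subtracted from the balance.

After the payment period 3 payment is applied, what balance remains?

$2,943.65

Payment period 1: opening $5,985.21; interest $137.66 → $6,122.87; payment $137.66; balance $5,985.21
Payment period 2: opening $5,985.21; interest $137.66 → $6,122.87; payment $1,658.44; balance $4,464.43
Payment period 3: opening $4,464.43; interest $137.66 → $4,602.09; payment $1,658.44; balance $2,943.65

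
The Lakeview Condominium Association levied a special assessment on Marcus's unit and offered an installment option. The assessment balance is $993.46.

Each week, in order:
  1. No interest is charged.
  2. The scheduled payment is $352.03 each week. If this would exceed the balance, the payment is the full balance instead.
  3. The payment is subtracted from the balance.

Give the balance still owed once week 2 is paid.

Week 1: $993.46 − $352.03 → $641.43
Week 2: $641.43 − $352.03 → $289.40

$289.40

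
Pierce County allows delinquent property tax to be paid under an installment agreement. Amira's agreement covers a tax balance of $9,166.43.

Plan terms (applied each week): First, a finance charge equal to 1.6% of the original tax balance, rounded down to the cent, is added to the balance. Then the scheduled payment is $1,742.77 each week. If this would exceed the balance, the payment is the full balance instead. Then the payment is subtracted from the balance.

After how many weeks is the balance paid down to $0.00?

Week 1: opening $9,166.43; interest $146.66 → $9,313.09; payment $1,742.77; balance $7,570.32
Week 2: opening $7,570.32; interest $146.66 → $7,716.98; payment $1,742.77; balance $5,974.21
Week 3: opening $5,974.21; interest $146.66 → $6,120.87; payment $1,742.77; balance $4,378.10
Week 4: opening $4,378.10; interest $146.66 → $4,524.76; payment $1,742.77; balance $2,781.99
Week 5: opening $2,781.99; interest $146.66 → $2,928.65; payment $1,742.77; balance $1,185.88
Week 6: opening $1,185.88; interest $146.66 → $1,332.54; payment $1,332.54; balance $0.00
Balance reaches $0.00 in week 6.

6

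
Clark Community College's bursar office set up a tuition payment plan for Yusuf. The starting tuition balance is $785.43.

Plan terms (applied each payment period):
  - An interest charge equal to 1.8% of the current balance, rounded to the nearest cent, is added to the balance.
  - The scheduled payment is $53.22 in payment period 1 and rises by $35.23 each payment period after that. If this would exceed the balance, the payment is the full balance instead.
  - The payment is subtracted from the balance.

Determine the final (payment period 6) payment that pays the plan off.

# | Opening | Interest | Payment | End bal
1 | $785.43 | $14.14 | $53.22 | $746.35
2 | $746.35 | $13.43 | $88.45 | $671.33
3 | $671.33 | $12.08 | $123.68 | $559.73
4 | $559.73 | $10.08 | $158.91 | $410.90
5 | $410.90 | $7.40 | $194.14 | $224.16
6 | $224.16 | $4.03 | $228.19 | $0.00

$228.19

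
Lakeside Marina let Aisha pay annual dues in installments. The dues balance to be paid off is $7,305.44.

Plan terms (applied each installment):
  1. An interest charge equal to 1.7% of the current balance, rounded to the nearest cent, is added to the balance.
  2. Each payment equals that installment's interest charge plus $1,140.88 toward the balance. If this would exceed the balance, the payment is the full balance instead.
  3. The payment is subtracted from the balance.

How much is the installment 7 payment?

# | Opening | Interest | Payment | End bal
1 | $7,305.44 | $124.19 | $1,265.07 | $6,164.56
2 | $6,164.56 | $104.80 | $1,245.68 | $5,023.68
3 | $5,023.68 | $85.40 | $1,226.28 | $3,882.80
4 | $3,882.80 | $66.01 | $1,206.89 | $2,741.92
5 | $2,741.92 | $46.61 | $1,187.49 | $1,601.04
6 | $1,601.04 | $27.22 | $1,168.10 | $460.16
7 | $460.16 | $7.82 | $467.98 | $0.00

$467.98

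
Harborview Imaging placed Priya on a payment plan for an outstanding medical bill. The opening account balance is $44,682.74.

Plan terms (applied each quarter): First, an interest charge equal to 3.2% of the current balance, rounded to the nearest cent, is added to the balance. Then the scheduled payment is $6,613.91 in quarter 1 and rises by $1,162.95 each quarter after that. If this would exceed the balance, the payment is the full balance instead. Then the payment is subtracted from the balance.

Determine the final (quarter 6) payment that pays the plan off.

Quarter 1: $44,682.74 +$1,429.85 interest = $46,112.59; pay $6,613.91 → $39,498.68
Quarter 2: $39,498.68 +$1,263.96 interest = $40,762.64; pay $7,776.86 → $32,985.78
Quarter 3: $32,985.78 +$1,055.54 interest = $34,041.32; pay $8,939.81 → $25,101.51
Quarter 4: $25,101.51 +$803.25 interest = $25,904.76; pay $10,102.76 → $15,802.00
Quarter 5: $15,802.00 +$505.66 interest = $16,307.66; pay $11,265.71 → $5,041.95
Quarter 6: $5,041.95 +$161.34 interest = $5,203.29; pay $5,203.29 → $0.00

$5,203.29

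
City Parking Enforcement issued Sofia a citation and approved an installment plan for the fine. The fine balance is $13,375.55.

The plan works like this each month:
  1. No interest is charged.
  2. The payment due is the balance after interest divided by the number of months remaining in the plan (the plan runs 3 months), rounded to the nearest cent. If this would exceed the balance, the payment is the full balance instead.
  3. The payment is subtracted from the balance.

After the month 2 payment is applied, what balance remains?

$4,458.51

Month 1: opening $13,375.55; payment $4,458.52; balance $8,917.03
Month 2: opening $8,917.03; payment $4,458.52; balance $4,458.51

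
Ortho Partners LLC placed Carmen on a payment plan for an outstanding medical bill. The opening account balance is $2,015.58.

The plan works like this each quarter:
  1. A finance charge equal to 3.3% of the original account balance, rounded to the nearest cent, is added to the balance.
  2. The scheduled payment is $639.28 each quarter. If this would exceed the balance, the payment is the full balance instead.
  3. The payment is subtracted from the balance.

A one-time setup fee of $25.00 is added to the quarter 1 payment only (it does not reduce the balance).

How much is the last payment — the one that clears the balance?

$363.78

Quarter 1: $2,015.58 +$66.51 interest = $2,082.09; pay $639.28 (+ $25.00 fee) → $1,442.81
Quarter 2: $1,442.81 +$66.51 interest = $1,509.32; pay $639.28 → $870.04
Quarter 3: $870.04 +$66.51 interest = $936.55; pay $639.28 → $297.27
Quarter 4: $297.27 +$66.51 interest = $363.78; pay $363.78 → $0.00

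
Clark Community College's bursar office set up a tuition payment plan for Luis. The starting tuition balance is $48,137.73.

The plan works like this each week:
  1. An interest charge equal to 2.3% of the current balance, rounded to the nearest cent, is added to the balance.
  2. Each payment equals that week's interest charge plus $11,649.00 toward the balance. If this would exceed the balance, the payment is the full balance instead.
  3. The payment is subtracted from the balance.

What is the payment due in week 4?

$11,952.39

# | Opening | Interest | Payment | End bal
1 | $48,137.73 | $1,107.17 | $12,756.17 | $36,488.73
2 | $36,488.73 | $839.24 | $12,488.24 | $24,839.73
3 | $24,839.73 | $571.31 | $12,220.31 | $13,190.73
4 | $13,190.73 | $303.39 | $11,952.39 | $1,541.73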